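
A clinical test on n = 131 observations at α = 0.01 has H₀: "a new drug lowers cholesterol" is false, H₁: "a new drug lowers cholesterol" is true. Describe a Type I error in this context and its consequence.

Type I error: rejecting H₀ when it is true — concluding that a new drug lowers cholesterol when in fact it is not. Consequence: approving an ineffective drug — patients take a useless medication and may skip effective alternatives.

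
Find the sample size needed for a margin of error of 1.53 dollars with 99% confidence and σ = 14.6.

n = (z*σ/E)² = (2.576×14.6/1.53)² = 604.2 → n = 605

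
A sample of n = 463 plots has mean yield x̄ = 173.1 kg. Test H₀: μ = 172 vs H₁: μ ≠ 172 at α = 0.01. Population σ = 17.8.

z = (x̄ - μ₀)/(σ/√n) = (173.1 - 172)/(17.8/√463) = 1.33. Critical value: ±2.576. Since |1.33| ≤ 2.576, Fail to reject H₀.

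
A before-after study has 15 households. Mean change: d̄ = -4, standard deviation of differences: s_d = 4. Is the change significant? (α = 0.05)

t = d̄/(s_d/√n) = -4/(4/√15) = -3.873. df = 14, critical t = ±2.145. Reject H₀.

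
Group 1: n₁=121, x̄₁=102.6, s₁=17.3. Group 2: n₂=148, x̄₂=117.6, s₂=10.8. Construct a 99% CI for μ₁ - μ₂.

Difference = -15.0. SE = √(17.3²/121 + 10.8²/148) = 1.806. CI = (-19.65, -10.35)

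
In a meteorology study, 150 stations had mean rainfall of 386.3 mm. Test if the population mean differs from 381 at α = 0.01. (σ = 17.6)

z = (x̄ - μ₀)/(σ/√n) = (386.3 - 381)/(17.6/√150) = 3.688. Critical value: ±2.576. Since |3.688| > 2.576, Reject H₀.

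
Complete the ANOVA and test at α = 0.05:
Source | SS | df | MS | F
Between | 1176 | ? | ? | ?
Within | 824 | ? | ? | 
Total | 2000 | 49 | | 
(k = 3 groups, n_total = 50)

df_between = 2, df_within = 47. MS_between = 588.0, MS_within = 17.53. F = 33.539, F_crit ≈ 3.195. Reject H₀.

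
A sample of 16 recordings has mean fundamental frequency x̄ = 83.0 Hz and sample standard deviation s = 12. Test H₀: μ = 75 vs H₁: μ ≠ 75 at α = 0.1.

t = (x̄ - μ₀)/(s/√n) = (83.0 - 75)/(12/√16) = 2.667. df = 15, critical t = ±1.753. Reject H₀.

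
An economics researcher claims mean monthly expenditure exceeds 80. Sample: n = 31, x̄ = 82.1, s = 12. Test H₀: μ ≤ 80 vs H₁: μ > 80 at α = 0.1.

t = (82.1 - 80)/(12/√31) = 0.974, df = 30. Critical t = 1.31. Fail to reject H₀.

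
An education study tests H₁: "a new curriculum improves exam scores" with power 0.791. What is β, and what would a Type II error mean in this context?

β = 1 - power = 1 - 0.791 = 0.209. A Type II error is failing to reject H₀ when H₀ is false (false negative) — here, failing to conclude that a new curriculum improves exam scores when in fact it is true. Consequence: keeping the old curriculum when the new one would have helped students.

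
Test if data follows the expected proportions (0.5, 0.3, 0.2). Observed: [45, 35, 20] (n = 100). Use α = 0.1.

Expected: [50.0, 30.0, 20.0]. χ² = 1.333. df = 2, critical = 4.605. Fail to reject H₀.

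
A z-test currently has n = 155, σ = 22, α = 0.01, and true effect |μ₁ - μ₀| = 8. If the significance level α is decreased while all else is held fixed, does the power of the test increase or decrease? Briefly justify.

Power decreases: a smaller α raises the critical value, so less of the H₁ sampling distribution falls in the rejection region.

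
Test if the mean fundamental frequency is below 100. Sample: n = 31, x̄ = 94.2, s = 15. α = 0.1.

t = (94.2 - 100)/(15/√31) = -2.153, df = 30. Critical t = -1.31. Reject H₀.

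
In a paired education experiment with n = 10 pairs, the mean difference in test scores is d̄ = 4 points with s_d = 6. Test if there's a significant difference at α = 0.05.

t = d̄/(s_d/√n) = 4/(6/√10) = 2.108. df = 9, critical t = ±2.262. Fail to reject H₀.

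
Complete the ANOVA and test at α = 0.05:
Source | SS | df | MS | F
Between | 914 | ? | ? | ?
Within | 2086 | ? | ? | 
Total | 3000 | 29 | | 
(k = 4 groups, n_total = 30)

df_between = 3, df_within = 26. MS_between = 304.67, MS_within = 80.23. F = 3.797, F_crit ≈ 2.975. Reject H₀.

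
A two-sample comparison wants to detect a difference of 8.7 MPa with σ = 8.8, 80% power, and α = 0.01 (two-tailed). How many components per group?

n per group = 2(z_α/2 + z_β)²σ²/d² = 2×(2.576 + 0.84)²×8.8²/8.7² = 23.9 → n = 24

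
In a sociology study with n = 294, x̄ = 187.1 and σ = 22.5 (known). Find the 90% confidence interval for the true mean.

CI = x̄ ± z*(σ/√n) = 187.1 ± 1.645(22.5/√294) = 187.1 ± 2.16 = (184.94, 189.26)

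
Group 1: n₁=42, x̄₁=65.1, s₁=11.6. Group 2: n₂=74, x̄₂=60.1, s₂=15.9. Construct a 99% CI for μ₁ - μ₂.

Difference = 5.0. SE = √(11.6²/42 + 15.9²/74) = 2.573. CI = (-1.63, 11.63)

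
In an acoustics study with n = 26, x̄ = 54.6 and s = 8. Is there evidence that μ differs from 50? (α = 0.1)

t = (x̄ - μ₀)/(s/√n) = (54.6 - 50)/(8/√26) = 2.932. df = 25, critical t = ±1.708. Reject H₀.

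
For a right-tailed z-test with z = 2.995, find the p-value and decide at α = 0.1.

p = P(Z > 2.995) = 1 - Φ(2.995) ≈ 0.0014. Since p < 0.1, reject H₀ (significant) at α = 0.1.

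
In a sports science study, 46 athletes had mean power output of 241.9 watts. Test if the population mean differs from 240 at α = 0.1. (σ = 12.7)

z = (x̄ - μ₀)/(σ/√n) = (241.9 - 240)/(12.7/√46) = 1.015. Critical value: ±1.645. Since |1.015| ≤ 1.645, Fail to reject H₀.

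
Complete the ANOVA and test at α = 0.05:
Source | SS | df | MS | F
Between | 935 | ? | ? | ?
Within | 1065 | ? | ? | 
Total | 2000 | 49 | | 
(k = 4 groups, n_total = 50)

df_between = 3, df_within = 46. MS_between = 311.67, MS_within = 23.15. F = 13.462, F_crit ≈ 2.807. Reject H₀.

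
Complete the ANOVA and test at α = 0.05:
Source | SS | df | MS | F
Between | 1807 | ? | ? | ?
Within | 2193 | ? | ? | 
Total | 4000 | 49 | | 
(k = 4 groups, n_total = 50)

df_between = 3, df_within = 46. MS_between = 602.33, MS_within = 47.67. F = 12.634, F_crit ≈ 2.807. Reject H₀.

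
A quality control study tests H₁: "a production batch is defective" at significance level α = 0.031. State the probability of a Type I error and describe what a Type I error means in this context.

P(Type I error) = α = 0.031. A Type I error is rejecting H₀ when H₀ is actually true (false positive) — here, concluding that a production batch is defective when in fact this is not the case. Consequence: scrapping a good batch — wasted material and cost for no reason.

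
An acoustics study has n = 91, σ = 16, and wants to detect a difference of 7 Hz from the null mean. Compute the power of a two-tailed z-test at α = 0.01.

SE = σ/√n = 16/√91 = 1.677. Non-centrality λ = d/SE = 7/1.677 = 4.173. Power ≈ Φ(λ - z_{α/2}) = Φ(4.173 - 2.576) = Φ(1.597) = 0.945.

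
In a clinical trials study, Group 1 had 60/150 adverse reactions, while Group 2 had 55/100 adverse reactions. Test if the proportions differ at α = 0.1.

p̂₁ = 0.4, p̂₂ = 0.55, pooled p̂ = 0.46. z = -2.331. Critical: ±1.645. Reject H₀.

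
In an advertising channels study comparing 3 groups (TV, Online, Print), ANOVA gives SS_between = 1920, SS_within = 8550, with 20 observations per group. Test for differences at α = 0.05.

df_between = 2, df_within = 57. F = MS_between/MS_within = 960.0/150.0 = 6.4. F_crit ≈ 3.159. Reject H₀. At least one mean differs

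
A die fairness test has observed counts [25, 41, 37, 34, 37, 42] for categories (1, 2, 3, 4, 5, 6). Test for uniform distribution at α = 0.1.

Expected = 36 each. χ² = Σ(O-E)²/E = 5.222. df = 5, critical value = 9.236. Fail to reject H₀.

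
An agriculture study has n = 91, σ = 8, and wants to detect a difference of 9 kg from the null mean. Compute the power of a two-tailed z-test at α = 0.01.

SE = σ/√n = 8/√91 = 0.839. Non-centrality λ = d/SE = 9/0.839 = 10.732. Power ≈ Φ(λ - z_{α/2}) = Φ(10.732 - 2.576) = Φ(8.156) = 1.0.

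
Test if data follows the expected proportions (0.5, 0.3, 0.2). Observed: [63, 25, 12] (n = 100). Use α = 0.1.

Expected: [50.0, 30.0, 20.0]. χ² = 7.413. df = 2, critical = 4.605. Reject H₀.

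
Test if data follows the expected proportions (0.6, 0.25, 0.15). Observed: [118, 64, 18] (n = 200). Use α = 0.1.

Expected: [120.0, 50.0, 30.0]. χ² = 8.753. df = 2, critical = 4.605. Reject H₀.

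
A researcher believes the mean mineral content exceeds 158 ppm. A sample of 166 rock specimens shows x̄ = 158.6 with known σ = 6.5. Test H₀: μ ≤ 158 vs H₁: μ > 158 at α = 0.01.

z = 1.189. Critical value: 2.33. Fail to reject H₀.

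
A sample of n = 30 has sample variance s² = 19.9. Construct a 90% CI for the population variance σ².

df = 29. χ²_{0.05} = 42.557, χ²_{0.95} = 17.708. CI for σ² = ((n-1)s²/χ²_{α/2}, (n-1)s²/χ²_{1-α/2}) = (29·19.9/42.557, 29·19.9/17.708) = (13.56, 32.59)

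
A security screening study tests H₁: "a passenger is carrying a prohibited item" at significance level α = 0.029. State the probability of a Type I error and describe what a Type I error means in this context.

P(Type I error) = α = 0.029. A Type I error is rejecting H₀ when H₀ is actually true (false positive) — here, concluding that a passenger is carrying a prohibited item when in fact this is not the case. Consequence: detaining an innocent passenger — delay and inconvenience.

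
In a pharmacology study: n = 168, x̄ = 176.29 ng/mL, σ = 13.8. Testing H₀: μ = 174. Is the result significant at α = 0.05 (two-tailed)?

z = (176.29 - 174)/(13.8/√168) = 2.151. Since |z| > 1.96, significant at α = 0.05.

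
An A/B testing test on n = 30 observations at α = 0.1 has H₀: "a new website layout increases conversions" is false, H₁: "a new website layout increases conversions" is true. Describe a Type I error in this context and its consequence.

Type I error: rejecting H₀ when it is true — concluding that a new website layout increases conversions when in fact it is not. Consequence: rolling out a layout that doesn't actually help — wasted engineering effort.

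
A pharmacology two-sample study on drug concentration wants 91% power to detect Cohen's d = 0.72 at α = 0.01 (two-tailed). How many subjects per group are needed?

z_{α/2} = 2.576, z_β = Φ⁻¹(0.91) = 1.341. For medium effect (d = 0.72): n per group = 2(z_{α/2} + z_β)²/d² = 2(2.576 + 1.341)²/0.72² = 59.2 → 60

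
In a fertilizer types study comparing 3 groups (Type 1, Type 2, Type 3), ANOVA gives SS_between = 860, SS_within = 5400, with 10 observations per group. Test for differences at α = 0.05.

df_between = 2, df_within = 27. F = MS_between/MS_within = 430.0/200.0 = 2.15. F_crit ≈ 3.354. Fail to reject H₀.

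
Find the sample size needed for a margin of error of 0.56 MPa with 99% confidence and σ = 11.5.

n = (z*σ/E)² = (2.576×11.5/0.56)² = 2798.4 → n = 2799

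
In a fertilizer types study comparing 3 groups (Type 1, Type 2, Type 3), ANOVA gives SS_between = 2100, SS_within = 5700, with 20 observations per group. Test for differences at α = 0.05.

df_between = 2, df_within = 57. F = MS_between/MS_within = 1050.0/100.0 = 10.5. F_crit ≈ 3.159. Reject H₀. At least one mean differs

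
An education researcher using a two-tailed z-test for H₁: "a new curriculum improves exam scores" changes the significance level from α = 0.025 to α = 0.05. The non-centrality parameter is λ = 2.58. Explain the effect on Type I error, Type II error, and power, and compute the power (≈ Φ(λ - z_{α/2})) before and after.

Increasing α from 0.025 to 0.05:
• Type I error rate increases (α is the Type I rate by definition).
• Critical value moves from z_{α/2} = 2.241 to 1.96, so power = Φ(λ - z_{α/2}) goes from Φ(2.58 - 2.241) = 0.633 to Φ(2.58 - 1.96) = 0.732.
• Type II error rate β = 1 - power therefore decreases (0.367 → 0.268).
Appropriate when false negatives are costly — here, keeping the old curriculum when the new one would have helped students.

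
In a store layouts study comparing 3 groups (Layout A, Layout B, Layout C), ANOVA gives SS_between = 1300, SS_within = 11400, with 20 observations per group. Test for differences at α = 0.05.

df_between = 2, df_within = 57. F = MS_between/MS_within = 650.0/200.0 = 3.25. F_crit ≈ 3.159. Reject H₀. At least one mean differs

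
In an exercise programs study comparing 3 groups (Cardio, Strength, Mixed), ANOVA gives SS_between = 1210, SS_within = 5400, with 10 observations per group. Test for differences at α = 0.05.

df_between = 2, df_within = 27. F = MS_between/MS_within = 605.0/200.0 = 3.025. F_crit ≈ 3.354. Fail to reject H₀.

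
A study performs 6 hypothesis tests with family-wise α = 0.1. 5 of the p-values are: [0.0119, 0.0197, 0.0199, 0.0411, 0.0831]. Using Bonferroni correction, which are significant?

Bonferroni α = 0.1/6 = 0.01667. Significant p-values: [0.0119]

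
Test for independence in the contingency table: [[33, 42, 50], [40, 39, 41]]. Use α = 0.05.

χ² = 1.571. df = 2, critical = 5.991. Fail to reject H₀. No evidence of dependence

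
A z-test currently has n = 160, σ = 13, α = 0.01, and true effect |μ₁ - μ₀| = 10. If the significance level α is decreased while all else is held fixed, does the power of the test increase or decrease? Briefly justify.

Power decreases: a smaller α raises the critical value, so less of the H₁ sampling distribution falls in the rejection region.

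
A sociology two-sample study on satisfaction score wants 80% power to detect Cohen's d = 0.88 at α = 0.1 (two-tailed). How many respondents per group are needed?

z_{α/2} = 1.645, z_β = Φ⁻¹(0.8) = 0.842. For large effect (d = 0.88): n per group = 2(z_{α/2} + z_β)²/d² = 2(1.645 + 0.842)²/0.88² = 16.0 → 16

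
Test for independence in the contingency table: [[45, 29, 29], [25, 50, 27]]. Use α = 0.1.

χ² = 11.363. df = 2, critical = 4.605. Reject H₀. Variables are dependent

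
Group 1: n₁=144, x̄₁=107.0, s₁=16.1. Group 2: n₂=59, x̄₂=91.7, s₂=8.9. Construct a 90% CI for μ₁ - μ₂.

Difference = 15.3. SE = √(16.1²/144 + 8.9²/59) = 1.773. CI = (12.38, 18.22)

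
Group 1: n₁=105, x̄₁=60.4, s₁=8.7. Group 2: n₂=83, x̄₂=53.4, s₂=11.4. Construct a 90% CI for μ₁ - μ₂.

Difference = 7.0. SE = √(8.7²/105 + 11.4²/83) = 1.512. CI = (4.51, 9.49)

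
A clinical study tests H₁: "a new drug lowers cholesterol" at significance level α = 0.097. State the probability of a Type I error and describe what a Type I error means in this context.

P(Type I error) = α = 0.097. A Type I error is rejecting H₀ when H₀ is actually true (false positive) — here, concluding that a new drug lowers cholesterol when in fact this is not the case. Consequence: approving an ineffective drug — patients take a useless medication and may skip effective alternatives.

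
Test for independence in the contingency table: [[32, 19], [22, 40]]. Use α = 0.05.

χ² = 8.335. df = 1, critical = 3.841. Reject H₀. Variables are dependent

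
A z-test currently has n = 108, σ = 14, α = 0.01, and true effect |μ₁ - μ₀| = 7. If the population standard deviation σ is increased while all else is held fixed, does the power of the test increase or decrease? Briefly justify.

Power decreases: a larger σ inflates the standard error σ/√n, pulling the sampling distribution under H₁ back toward the critical value.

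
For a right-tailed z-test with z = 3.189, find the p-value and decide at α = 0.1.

p = P(Z > 3.189) = 1 - Φ(3.189) ≈ 0.0007. Since p < 0.1, reject H₀ (significant) at α = 0.1.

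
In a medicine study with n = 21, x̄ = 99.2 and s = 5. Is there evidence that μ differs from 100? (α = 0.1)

t = (x̄ - μ₀)/(s/√n) = (99.2 - 100)/(5/√21) = -0.733. df = 20, critical t = ±1.725. Fail to reject H₀.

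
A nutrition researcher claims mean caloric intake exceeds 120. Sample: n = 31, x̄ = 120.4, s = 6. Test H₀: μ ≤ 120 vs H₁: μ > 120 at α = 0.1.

t = (120.4 - 120)/(6/√31) = 0.371, df = 30. Critical t = 1.31. Fail to reject H₀.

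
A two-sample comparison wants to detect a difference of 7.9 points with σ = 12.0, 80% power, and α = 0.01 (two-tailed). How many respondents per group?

n per group = 2(z_α/2 + z_β)²σ²/d² = 2×(2.576 + 0.84)²×12.0²/7.9² = 53.8 → n = 54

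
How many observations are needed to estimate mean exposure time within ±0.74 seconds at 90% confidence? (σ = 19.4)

n = (z*σ/E)² = (1.645×19.4/0.74)² = 1859.8 → n = 1860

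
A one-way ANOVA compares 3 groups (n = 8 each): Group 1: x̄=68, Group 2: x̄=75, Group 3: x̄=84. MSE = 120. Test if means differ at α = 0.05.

Grand mean = 75.67. SS_between = 1029.33, MS_between = 514.67. F = 4.289, F_crit ≈ 3.467. Reject H₀.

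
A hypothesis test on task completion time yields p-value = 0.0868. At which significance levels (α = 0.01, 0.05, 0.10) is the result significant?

p = 0.0868. Significant at: α = 0.1.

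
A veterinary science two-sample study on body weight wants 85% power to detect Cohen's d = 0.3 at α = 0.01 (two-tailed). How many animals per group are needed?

z_{α/2} = 2.576, z_β = Φ⁻¹(0.85) = 1.036. For small effect (d = 0.3): n per group = 2(z_{α/2} + z_β)²/d² = 2(2.576 + 1.036)²/0.3² = 289.9 → 290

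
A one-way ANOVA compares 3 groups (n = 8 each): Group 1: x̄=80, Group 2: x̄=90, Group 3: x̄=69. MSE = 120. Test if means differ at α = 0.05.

Grand mean = 79.67. SS_between = 1765.33, MS_between = 882.67. F = 7.356, F_crit ≈ 3.467. Reject H₀.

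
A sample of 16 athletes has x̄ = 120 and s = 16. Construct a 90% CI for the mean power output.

CI = x̄ ± t*(s/√n) = 120 ± 1.753(16/√16) = (112.99, 127.01)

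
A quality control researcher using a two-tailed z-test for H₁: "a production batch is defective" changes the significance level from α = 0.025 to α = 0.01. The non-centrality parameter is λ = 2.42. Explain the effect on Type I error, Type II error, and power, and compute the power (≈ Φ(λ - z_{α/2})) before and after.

Decreasing α from 0.025 to 0.01:
• Type I error rate decreases (α is the Type I rate by definition).
• Critical value moves from z_{α/2} = 2.241 to 2.576, so power = Φ(λ - z_{α/2}) goes from Φ(2.42 - 2.241) = 0.571 to Φ(2.42 - 2.576) = 0.438.
• Type II error rate β = 1 - power therefore increases (0.429 → 0.562).
Appropriate when false positives are costly — here, scrapping a good batch — wasted material and cost for no reason.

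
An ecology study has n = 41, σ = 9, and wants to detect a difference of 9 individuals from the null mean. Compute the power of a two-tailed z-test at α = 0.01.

SE = σ/√n = 9/√41 = 1.406. Non-centrality λ = d/SE = 9/1.406 = 6.403. Power ≈ Φ(λ - z_{α/2}) = Φ(6.403 - 2.576) = Φ(3.827) = 1.0.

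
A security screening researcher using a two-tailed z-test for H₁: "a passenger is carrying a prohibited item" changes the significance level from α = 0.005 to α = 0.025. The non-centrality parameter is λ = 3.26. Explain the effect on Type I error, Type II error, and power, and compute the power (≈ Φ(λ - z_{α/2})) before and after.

Increasing α from 0.005 to 0.025:
• Type I error rate increases (α is the Type I rate by definition).
• Critical value moves from z_{α/2} = 2.807 to 2.241, so power = Φ(λ - z_{α/2}) goes from Φ(3.26 - 2.807) = 0.675 to Φ(3.26 - 2.241) = 0.846.
• Type II error rate β = 1 - power therefore decreases (0.325 → 0.154).
Appropriate when false negatives are costly — here, letting a prohibited item through — security breach.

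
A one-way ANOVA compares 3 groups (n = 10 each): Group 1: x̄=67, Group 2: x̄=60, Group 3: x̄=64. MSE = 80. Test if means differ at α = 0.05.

Grand mean = 63.67. SS_between = 246.67, MS_between = 123.33. F = 1.542, F_crit ≈ 3.354. Fail to reject H₀.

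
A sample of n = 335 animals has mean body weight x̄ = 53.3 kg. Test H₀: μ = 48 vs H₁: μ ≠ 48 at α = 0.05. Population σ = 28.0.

z = (x̄ - μ₀)/(σ/√n) = (53.3 - 48)/(28.0/√335) = 3.464. Critical value: ±1.96. Since |3.464| > 1.96, Reject H₀.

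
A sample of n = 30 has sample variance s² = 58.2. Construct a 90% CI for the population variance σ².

df = 29. χ²_{0.05} = 42.557, χ²_{0.95} = 17.708. CI for σ² = ((n-1)s²/χ²_{α/2}, (n-1)s²/χ²_{1-α/2}) = (29·58.2/42.557, 29·58.2/17.708) = (39.66, 95.31)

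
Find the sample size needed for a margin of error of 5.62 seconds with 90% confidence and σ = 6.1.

n = (z*σ/E)² = (1.645×6.1/5.62)² = 3.2 → n = 4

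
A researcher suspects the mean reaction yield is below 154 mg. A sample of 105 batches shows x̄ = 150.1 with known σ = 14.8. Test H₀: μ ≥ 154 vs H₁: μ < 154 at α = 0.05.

z = -2.7. Critical value: -1.645. Reject H₀.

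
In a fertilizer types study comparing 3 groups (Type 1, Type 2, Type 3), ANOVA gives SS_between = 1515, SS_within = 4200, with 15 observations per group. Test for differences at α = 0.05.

df_between = 2, df_within = 42. F = MS_between/MS_within = 757.5/100.0 = 7.575. F_crit ≈ 3.22. Reject H₀. At least one mean differs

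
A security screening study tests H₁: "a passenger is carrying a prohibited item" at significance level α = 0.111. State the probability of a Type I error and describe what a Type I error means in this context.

P(Type I error) = α = 0.111. A Type I error is rejecting H₀ when H₀ is actually true (false positive) — here, concluding that a passenger is carrying a prohibited item when in fact this is not the case. Consequence: detaining an innocent passenger — delay and inconvenience.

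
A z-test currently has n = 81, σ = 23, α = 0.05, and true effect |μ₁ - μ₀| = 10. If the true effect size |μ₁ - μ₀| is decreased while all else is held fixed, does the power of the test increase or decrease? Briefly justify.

Power decreases: a smaller true effect decreases the non-centrality λ = |μ₁ - μ₀|/(σ/√n).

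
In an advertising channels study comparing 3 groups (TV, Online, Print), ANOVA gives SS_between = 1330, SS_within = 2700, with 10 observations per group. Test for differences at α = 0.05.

df_between = 2, df_within = 27. F = MS_between/MS_within = 665.0/100.0 = 6.65. F_crit ≈ 3.354. Reject H₀. At least one mean differs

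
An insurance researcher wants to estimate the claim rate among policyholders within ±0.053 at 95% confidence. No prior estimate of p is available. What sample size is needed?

Conservative approach: use p = 0.5 (maximizes p(1-p) = 0.25). n = z²(0.25)/E² = 1.96²×0.25/0.053² = 341.9 → n = 342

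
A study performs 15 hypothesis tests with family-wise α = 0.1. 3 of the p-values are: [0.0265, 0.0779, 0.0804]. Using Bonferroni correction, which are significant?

Bonferroni α = 0.1/15 = 0.00667. None of the given p-values are significant.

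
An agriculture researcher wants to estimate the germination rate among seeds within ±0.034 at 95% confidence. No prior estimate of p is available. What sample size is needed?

Conservative approach: use p = 0.5 (maximizes p(1-p) = 0.25). n = z²(0.25)/E² = 1.96²×0.25/0.034² = 830.8 → n = 831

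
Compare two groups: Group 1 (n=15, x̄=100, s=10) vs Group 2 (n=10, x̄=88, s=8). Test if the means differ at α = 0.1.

Pooled sp = 9.27. t = 3.171, df = 23. Critical t = ±1.714. Reject H₀.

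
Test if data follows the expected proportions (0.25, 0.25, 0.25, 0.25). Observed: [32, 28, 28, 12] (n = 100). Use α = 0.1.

Expected: [25.0, 25.0, 25.0, 25.0]. χ² = 9.44. df = 3, critical = 6.251. Reject H₀.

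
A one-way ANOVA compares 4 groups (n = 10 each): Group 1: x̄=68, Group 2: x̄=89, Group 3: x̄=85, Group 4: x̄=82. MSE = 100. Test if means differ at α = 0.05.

Grand mean = 81.0. SS_between = 2500.0, MS_between = 833.33. F = 8.333, F_crit ≈ 2.866. Reject H₀.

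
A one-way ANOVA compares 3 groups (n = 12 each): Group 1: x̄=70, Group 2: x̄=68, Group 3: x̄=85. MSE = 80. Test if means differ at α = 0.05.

Grand mean = 74.33. SS_between = 2072.0, MS_between = 1036.0. F = 12.95, F_crit ≈ 3.285. Reject H₀.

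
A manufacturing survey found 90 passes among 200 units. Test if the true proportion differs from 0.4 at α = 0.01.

p̂ = 0.45, p₀ = 0.4. z = (p̂ - p₀)/√(p₀(1-p₀)/n) = 1.443. Critical: ±2.576. Fail to reject H₀.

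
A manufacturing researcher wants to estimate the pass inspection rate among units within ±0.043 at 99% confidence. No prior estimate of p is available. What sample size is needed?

Conservative approach: use p = 0.5 (maximizes p(1-p) = 0.25). n = z²(0.25)/E² = 2.576²×0.25/0.043² = 897.2 → n = 898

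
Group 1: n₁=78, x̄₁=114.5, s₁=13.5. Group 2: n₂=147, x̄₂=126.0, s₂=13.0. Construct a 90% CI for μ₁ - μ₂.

Difference = -11.5. SE = √(13.5²/78 + 13.0²/147) = 1.867. CI = (-14.57, -8.43)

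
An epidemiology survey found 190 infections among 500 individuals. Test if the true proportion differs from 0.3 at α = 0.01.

p̂ = 0.38, p₀ = 0.3. z = (p̂ - p₀)/√(p₀(1-p₀)/n) = 3.904. Critical: ±2.576. Reject H₀.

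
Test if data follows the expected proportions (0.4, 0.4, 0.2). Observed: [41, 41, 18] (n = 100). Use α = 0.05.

Expected: [40.0, 40.0, 20.0]. χ² = 0.25. df = 2, critical = 5.991. Fail to reject H₀.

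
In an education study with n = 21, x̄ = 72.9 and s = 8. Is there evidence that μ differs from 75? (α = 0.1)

t = (x̄ - μ₀)/(s/√n) = (72.9 - 75)/(8/√21) = -1.203. df = 20, critical t = ±1.725. Fail to reject H₀.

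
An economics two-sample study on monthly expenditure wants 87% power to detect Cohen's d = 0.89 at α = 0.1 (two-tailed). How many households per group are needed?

z_{α/2} = 1.645, z_β = Φ⁻¹(0.87) = 1.126. For large effect (d = 0.89): n per group = 2(z_{α/2} + z_β)²/d² = 2(1.645 + 1.126)²/0.89² = 19.4 → 20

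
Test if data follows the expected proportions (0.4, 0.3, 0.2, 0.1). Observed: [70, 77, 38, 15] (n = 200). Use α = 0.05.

Expected: [80.0, 60.0, 40.0, 20.0]. χ² = 7.417. df = 3, critical = 7.815. Fail to reject H₀.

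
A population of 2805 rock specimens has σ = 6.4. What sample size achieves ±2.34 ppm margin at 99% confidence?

Without FPC: n₀ = (2.576×6.4/2.34)² = 49.639. With FPC: n = n₀N/(n₀+N-1) = 48.8 → n = 49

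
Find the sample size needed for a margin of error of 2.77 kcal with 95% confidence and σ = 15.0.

n = (z*σ/E)² = (1.96×15.0/2.77)² = 112.7 → n = 113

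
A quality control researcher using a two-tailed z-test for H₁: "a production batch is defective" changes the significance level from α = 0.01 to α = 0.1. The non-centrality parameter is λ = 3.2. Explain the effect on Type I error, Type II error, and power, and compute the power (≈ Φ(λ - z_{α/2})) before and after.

Increasing α from 0.01 to 0.1:
• Type I error rate increases (α is the Type I rate by definition).
• Critical value moves from z_{α/2} = 2.576 to 1.645, so power = Φ(λ - z_{α/2}) goes from Φ(3.2 - 2.576) = 0.734 to Φ(3.2 - 1.645) = 0.94.
• Type II error rate β = 1 - power therefore decreases (0.266 → 0.06).
Appropriate when false negatives are costly — here, shipping a defective batch — faulty products reach customers.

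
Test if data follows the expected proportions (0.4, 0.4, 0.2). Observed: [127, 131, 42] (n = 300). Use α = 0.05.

Expected: [120.0, 120.0, 60.0]. χ² = 6.817. df = 2, critical = 5.991. Reject H₀.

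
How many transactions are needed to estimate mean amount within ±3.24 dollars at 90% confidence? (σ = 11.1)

n = (z*σ/E)² = (1.645×11.1/3.24)² = 31.8 → n = 32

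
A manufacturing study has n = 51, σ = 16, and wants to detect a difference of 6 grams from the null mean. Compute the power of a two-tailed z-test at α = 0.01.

SE = σ/√n = 16/√51 = 2.24. Non-centrality λ = d/SE = 6/2.24 = 2.678. Power ≈ Φ(λ - z_{α/2}) = Φ(2.678 - 2.576) = Φ(0.102) = 0.541.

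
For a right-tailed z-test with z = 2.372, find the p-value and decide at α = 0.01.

p = P(Z > 2.372) = 1 - Φ(2.372) ≈ 0.0088. Since p < 0.01, reject H₀ (significant) at α = 0.01.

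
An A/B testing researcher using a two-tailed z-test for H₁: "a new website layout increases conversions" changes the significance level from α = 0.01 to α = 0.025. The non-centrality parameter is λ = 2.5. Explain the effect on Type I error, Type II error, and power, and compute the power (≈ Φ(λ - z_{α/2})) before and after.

Increasing α from 0.01 to 0.025:
• Type I error rate increases (α is the Type I rate by definition).
• Critical value moves from z_{α/2} = 2.576 to 2.241, so power = Φ(λ - z_{α/2}) goes from Φ(2.5 - 2.576) = 0.47 to Φ(2.5 - 2.241) = 0.602.
• Type II error rate β = 1 - power therefore decreases (0.53 → 0.398).
Appropriate when false negatives are costly — here, discarding a layout that would have improved conversions — lost revenue.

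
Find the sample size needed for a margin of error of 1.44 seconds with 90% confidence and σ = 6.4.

n = (z*σ/E)² = (1.645×6.4/1.44)² = 53.5 → n = 54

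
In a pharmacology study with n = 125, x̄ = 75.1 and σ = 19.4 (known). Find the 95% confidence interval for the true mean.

CI = x̄ ± z*(σ/√n) = 75.1 ± 1.96(19.4/√125) = 75.1 ± 3.4 = (71.7, 78.5)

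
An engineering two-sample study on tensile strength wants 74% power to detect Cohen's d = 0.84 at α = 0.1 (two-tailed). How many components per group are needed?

z_{α/2} = 1.645, z_β = Φ⁻¹(0.74) = 0.643. For large effect (d = 0.84): n per group = 2(z_{α/2} + z_β)²/d² = 2(1.645 + 0.643)²/0.84² = 14.8 → 15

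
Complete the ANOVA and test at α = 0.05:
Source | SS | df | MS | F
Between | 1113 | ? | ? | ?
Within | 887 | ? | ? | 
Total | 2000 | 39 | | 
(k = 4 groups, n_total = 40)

df_between = 3, df_within = 36. MS_between = 371.0, MS_within = 24.64. F = 15.057, F_crit ≈ 2.866. Reject H₀.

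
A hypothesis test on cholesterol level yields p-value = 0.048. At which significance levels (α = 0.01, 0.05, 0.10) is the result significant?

p = 0.048. Significant at: α = 0.05, 0.1.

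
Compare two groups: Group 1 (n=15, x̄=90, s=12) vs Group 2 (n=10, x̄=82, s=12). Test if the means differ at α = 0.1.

Pooled sp = 12.0. t = 1.633, df = 23. Critical t = ±1.714. Fail to reject H₀.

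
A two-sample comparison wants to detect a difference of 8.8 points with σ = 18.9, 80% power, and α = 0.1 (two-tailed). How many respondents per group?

n per group = 2(z_α/2 + z_β)²σ²/d² = 2×(1.645 + 0.84)²×18.9²/8.8² = 57.0 → n = 57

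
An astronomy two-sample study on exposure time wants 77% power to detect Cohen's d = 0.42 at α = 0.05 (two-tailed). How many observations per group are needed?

z_{α/2} = 1.96, z_β = Φ⁻¹(0.77) = 0.739. For small effect (d = 0.42): n per group = 2(z_{α/2} + z_β)²/d² = 2(1.96 + 0.739)²/0.42² = 82.6 → 83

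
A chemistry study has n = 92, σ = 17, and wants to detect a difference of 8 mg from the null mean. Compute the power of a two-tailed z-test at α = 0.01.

SE = σ/√n = 17/√92 = 1.772. Non-centrality λ = d/SE = 8/1.772 = 4.514. Power ≈ Φ(λ - z_{α/2}) = Φ(4.514 - 2.576) = Φ(1.938) = 0.974.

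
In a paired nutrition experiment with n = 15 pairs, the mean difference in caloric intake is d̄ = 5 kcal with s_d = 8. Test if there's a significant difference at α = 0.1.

t = d̄/(s_d/√n) = 5/(8/√15) = 2.421. df = 14, critical t = ±1.761. Reject H₀.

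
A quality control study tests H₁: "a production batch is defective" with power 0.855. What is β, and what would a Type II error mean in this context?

β = 1 - power = 1 - 0.855 = 0.145. A Type II error is failing to reject H₀ when H₀ is false (false negative) — here, failing to conclude that a production batch is defective when in fact it is true. Consequence: shipping a defective batch — faulty products reach customers.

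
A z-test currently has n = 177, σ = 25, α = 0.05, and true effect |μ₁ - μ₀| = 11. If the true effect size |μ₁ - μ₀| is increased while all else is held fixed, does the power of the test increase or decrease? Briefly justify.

Power increases: a larger true effect increases the non-centrality λ = |μ₁ - μ₀|/(σ/√n).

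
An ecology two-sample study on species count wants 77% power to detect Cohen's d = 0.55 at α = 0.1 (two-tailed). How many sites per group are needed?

z_{α/2} = 1.645, z_β = Φ⁻¹(0.77) = 0.739. For medium effect (d = 0.55): n per group = 2(z_{α/2} + z_β)²/d² = 2(1.645 + 0.739)²/0.55² = 37.6 → 38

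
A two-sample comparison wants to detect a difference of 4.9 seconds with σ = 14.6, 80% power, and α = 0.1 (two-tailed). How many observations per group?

n per group = 2(z_α/2 + z_β)²σ²/d² = 2×(1.645 + 0.84)²×14.6²/4.9² = 109.6 → n = 110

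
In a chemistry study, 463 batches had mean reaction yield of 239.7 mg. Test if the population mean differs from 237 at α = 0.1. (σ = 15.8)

z = (x̄ - μ₀)/(σ/√n) = (239.7 - 237)/(15.8/√463) = 3.677. Critical value: ±1.645. Since |3.677| > 1.645, Reject H₀.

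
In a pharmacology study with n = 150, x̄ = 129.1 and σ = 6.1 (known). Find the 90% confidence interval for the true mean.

CI = x̄ ± z*(σ/√n) = 129.1 ± 1.645(6.1/√150) = 129.1 ± 0.82 = (128.28, 129.92)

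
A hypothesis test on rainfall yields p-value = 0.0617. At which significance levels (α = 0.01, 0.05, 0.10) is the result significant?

p = 0.0617. Significant at: α = 0.1.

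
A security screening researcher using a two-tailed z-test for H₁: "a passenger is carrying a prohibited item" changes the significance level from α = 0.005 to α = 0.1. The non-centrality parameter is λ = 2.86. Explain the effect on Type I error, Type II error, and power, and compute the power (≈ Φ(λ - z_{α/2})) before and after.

Increasing α from 0.005 to 0.1:
• Type I error rate increases (α is the Type I rate by definition).
• Critical value moves from z_{α/2} = 2.807 to 1.645, so power = Φ(λ - z_{α/2}) goes from Φ(2.86 - 2.807) = 0.521 to Φ(2.86 - 1.645) = 0.888.
• Type II error rate β = 1 - power therefore decreases (0.479 → 0.112).
Appropriate when false negatives are costly — here, letting a prohibited item through — security breach.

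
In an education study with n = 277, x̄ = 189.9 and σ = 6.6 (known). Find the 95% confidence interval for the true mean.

CI = x̄ ± z*(σ/√n) = 189.9 ± 1.96(6.6/√277) = 189.9 ± 0.78 = (189.12, 190.68)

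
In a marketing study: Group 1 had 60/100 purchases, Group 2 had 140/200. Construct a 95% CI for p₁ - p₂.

p̂₁ = 0.6, p̂₂ = 0.7. Difference = -0.1. CI = (-0.215, 0.015)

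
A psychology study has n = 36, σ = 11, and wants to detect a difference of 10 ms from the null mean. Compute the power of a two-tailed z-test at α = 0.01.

SE = σ/√n = 11/√36 = 1.833. Non-centrality λ = d/SE = 10/1.833 = 5.455. Power ≈ Φ(λ - z_{α/2}) = Φ(5.455 - 2.576) = Φ(2.879) = 0.998.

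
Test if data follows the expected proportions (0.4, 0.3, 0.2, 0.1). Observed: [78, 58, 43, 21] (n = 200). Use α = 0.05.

Expected: [80.0, 60.0, 40.0, 20.0]. χ² = 0.392. df = 3, critical = 7.815. Fail to reject H₀.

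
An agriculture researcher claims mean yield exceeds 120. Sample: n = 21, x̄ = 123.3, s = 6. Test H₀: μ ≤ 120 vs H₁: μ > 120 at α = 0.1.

t = (123.3 - 120)/(6/√21) = 2.52, df = 20. Critical t = 1.325. Reject H₀.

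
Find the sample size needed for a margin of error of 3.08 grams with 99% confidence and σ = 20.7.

n = (z*σ/E)² = (2.576×20.7/3.08)² = 299.7 → n = 300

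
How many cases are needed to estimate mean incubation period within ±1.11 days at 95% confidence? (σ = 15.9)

n = (z*σ/E)² = (1.96×15.9/1.11)² = 788.2 → n = 789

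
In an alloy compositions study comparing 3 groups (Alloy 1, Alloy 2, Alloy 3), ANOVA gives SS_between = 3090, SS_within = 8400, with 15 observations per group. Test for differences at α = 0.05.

df_between = 2, df_within = 42. F = MS_between/MS_within = 1545.0/200.0 = 7.725. F_crit ≈ 3.22. Reject H₀. At least one mean differs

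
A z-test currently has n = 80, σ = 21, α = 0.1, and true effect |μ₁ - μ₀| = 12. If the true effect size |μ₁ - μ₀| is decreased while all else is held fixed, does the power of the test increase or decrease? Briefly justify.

Power decreases: a smaller true effect decreases the non-centrality λ = |μ₁ - μ₀|/(σ/√n).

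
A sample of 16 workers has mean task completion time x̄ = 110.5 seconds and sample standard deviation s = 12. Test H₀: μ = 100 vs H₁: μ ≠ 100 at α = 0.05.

t = (x̄ - μ₀)/(s/√n) = (110.5 - 100)/(12/√16) = 3.5. df = 15, critical t = ±2.131. Reject H₀.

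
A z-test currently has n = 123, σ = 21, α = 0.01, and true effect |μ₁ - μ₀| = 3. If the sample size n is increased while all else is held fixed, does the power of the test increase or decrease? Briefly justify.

Power increases: a larger n shrinks the standard error σ/√n, moving the sampling distribution under H₁ further from the critical value.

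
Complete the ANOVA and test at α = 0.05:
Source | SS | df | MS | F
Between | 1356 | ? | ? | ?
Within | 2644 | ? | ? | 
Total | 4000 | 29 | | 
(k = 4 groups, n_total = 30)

df_between = 3, df_within = 26. MS_between = 452.0, MS_within = 101.69. F = 4.445, F_crit ≈ 2.975. Reject H₀.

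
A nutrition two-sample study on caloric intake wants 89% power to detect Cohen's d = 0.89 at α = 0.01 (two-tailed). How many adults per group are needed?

z_{α/2} = 2.576, z_β = Φ⁻¹(0.89) = 1.227. For large effect (d = 0.89): n per group = 2(z_{α/2} + z_β)²/d² = 2(2.576 + 1.227)²/0.89² = 36.5 → 37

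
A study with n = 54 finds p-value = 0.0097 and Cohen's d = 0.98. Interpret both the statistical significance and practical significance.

Statistically significant (p = 0.0097 < 0.05). Cohen's d = 0.98 indicates a large effect size. Both statistical and practical significance should be considered.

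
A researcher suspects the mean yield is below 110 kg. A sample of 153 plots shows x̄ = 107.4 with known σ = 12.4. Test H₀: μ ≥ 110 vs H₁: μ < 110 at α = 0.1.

z = -2.594. Critical value: -1.28. Reject H₀.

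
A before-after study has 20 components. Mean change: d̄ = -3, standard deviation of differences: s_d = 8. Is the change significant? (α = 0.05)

t = d̄/(s_d/√n) = -3/(8/√20) = -1.677. df = 19, critical t = ±2.093. Fail to reject H₀.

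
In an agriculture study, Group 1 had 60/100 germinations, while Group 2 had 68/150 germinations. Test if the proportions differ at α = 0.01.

p̂₁ = 0.6, p̂₂ = 0.453, pooled p̂ = 0.512. z = 2.273. Critical: ±2.576. Fail to reject H₀.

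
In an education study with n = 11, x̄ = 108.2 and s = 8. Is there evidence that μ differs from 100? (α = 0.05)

t = (x̄ - μ₀)/(s/√n) = (108.2 - 100)/(8/√11) = 3.4. df = 10, critical t = ±2.228. Reject H₀.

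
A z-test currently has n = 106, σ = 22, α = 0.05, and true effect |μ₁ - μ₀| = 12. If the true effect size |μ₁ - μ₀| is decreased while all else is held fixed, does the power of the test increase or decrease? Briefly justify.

Power decreases: a smaller true effect decreases the non-centrality λ = |μ₁ - μ₀|/(σ/√n).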